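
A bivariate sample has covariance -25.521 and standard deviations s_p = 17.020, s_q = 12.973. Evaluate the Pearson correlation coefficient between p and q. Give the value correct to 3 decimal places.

-0.116

r = Cov(p,q) / (s_p · s_q) = -25.521 / (17.020 × 12.973)
  = -25.521 / 220.8005 ≈ -0.116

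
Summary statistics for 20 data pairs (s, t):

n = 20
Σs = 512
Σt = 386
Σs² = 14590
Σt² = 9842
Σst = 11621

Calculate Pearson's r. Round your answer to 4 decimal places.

0.9235

r = (nΣst − ΣsΣt) / √[(nΣs² − (Σs)²)(nΣt² − (Σt)²)]
Numerator: 20×11621 − 512×386 = 34788
Denominator: √[(291800 − 262144)(196840 − 148996)] = √[29656 × 47844] = 37667.7802
r = 34788 / 37667.7802 ≈ 0.9235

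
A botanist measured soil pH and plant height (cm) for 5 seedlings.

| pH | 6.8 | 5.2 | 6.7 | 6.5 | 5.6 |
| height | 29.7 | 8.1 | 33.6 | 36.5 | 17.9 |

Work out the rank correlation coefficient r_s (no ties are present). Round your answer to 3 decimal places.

0.600

Rank pH: 5, 1, 4, 3, 2
Rank height: 3, 1, 4, 5, 2
d = rank(pH) − rank(height): 2, 0, 0, -2, 0; Σd² = 8
ρ = 1 − 6Σd² / [n(n²−1)] = 1 − 6×8 / (5×24) = 1 − 48/120 ≈ 0.600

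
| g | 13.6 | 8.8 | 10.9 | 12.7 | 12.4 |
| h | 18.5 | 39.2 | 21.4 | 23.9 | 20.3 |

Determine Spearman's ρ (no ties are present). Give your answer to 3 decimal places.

Rank g: 5, 1, 2, 4, 3
Rank h: 1, 5, 3, 4, 2
d = rank(g) − rank(h): 4, -4, -1, 0, 1; Σd² = 34
ρ = 1 − 6Σd² / [n(n²−1)] = 1 − 6×34 / (5×24) = 1 − 204/120 ≈ -0.700

-0.700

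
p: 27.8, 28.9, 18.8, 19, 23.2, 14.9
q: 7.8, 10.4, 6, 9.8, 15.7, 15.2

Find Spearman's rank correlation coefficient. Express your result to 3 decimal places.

Rank p: 5, 6, 2, 3, 4, 1
Rank q: 2, 4, 1, 3, 6, 5
d = rank(p) − rank(q): 3, 2, 1, 0, -2, -4; Σd² = 34
ρ = 1 − 6Σd² / [n(n²−1)] = 1 − 6×34 / (6×35) = 1 − 204/210 ≈ 0.029

0.029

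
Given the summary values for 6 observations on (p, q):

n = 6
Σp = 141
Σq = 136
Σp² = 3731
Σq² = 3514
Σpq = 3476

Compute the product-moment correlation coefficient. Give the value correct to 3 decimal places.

r = (nΣpq − ΣpΣq) / √[(nΣp² − (Σp)²)(nΣq² − (Σq)²)]
Numerator: 6×3476 − 141×136 = 1680
Denominator: √[(22386 − 19881)(21084 − 18496)] = √[2505 × 2588] = 2546.1618
r = 1680 / 2546.1618 ≈ 0.660

0.660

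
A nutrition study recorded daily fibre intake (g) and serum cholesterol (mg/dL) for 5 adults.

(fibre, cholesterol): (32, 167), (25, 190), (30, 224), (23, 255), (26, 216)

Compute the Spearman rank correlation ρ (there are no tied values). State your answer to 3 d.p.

-0.600

Rank fibre: 5, 2, 4, 1, 3
Rank cholesterol: 1, 2, 4, 5, 3
d = rank(fibre) − rank(cholesterol): 4, 0, 0, -4, 0; Σd² = 32
ρ = 1 − 6Σd² / [n(n²−1)] = 1 − 6×32 / (5×24) = 1 − 192/120 ≈ -0.600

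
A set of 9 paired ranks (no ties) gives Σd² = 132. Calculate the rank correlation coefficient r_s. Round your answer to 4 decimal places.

ρ = 1 − 6Σd² / [n(n²−1)] = 1 − 6×132 / (9×80)
  = 1 − 792/720 = 1 − 1.10000 ≈ -0.1000

-0.1000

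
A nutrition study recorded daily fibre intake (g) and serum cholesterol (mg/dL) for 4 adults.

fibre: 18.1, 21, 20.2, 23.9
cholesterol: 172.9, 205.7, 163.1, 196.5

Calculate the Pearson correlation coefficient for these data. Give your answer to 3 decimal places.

0.598

n = 4, Σx = 83.2, Σy = 738.2, Σx² = 1747.86, Σy² = 137420.76, Σxy = 15440.16
nΣxy − ΣxΣy = 61760.64 − 61418.24 = 342.4
nΣx² − (Σx)² = 6991.44 − 6922.24 = 69.2; nΣy² − (Σy)² = 549683.04 − 544939.24 = 4743.8
r = 342.4 / √(69.2 × 4743.8) = 342.4 / 572.9494 ≈ 0.598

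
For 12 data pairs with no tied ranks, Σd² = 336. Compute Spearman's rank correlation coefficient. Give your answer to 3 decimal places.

ρ = 1 − 6Σd² / [n(n²−1)] = 1 − 6×336 / (12×143)
  = 1 − 2016/1716 = 1 − 1.1748 ≈ -0.175

-0.175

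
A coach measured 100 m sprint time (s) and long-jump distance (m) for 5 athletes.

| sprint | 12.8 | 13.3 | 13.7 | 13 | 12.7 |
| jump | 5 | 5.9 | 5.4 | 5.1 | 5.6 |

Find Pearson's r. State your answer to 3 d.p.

0.285

n = 5, Σx = 65.5, Σy = 27, Σx² = 858.71, Σy² = 146.34, Σxy = 353.87
nΣxy − ΣxΣy = 1769.35 − 1768.5 = 0.85
nΣx² − (Σx)² = 4293.55 − 4290.25 = 3.3; nΣy² − (Σy)² = 731.7 − 729 = 2.7
r = 0.85 / √(3.3 × 2.7) = 0.85 / 2.9850 ≈ 0.285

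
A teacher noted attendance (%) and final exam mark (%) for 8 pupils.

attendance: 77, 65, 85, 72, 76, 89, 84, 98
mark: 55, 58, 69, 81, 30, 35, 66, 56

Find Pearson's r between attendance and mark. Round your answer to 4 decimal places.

-0.1690

n = 8, Σx = 646, Σy = 450, Σx² = 52920, Σy² = 27328, Σxy = 36129
nΣxy − ΣxΣy = 289032 − 290700 = -1668
nΣx² − (Σx)² = 423360 − 417316 = 6044; nΣy² − (Σy)² = 218624 − 202500 = 16124
r = -1668 / √(6044 × 16124) = -1668 / 9871.8517 ≈ -0.1690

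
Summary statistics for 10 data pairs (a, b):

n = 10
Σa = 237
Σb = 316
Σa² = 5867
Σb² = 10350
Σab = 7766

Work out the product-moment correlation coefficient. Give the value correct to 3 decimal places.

r = (nΣab − ΣaΣb) / √[(nΣa² − (Σa)²)(nΣb² − (Σb)²)]
Numerator: 10×7766 − 237×316 = 2768
Denominator: √[(58670 − 56169)(103500 − 99856)] = √[2501 × 3644] = 3018.8812
r = 2768 / 3018.8812 ≈ 0.917

0.917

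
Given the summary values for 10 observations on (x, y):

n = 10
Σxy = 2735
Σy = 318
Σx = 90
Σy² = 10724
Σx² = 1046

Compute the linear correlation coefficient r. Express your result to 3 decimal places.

-0.334

r = (nΣxy − ΣxΣy) / √[(nΣx² − (Σx)²)(nΣy² − (Σy)²)]
Numerator: 10×2735 − 90×318 = -1270
Denominator: √[(10460 − 8100)(107240 − 101124)] = √[2360 × 6116] = 3799.1789
r = -1270 / 3799.1789 ≈ -0.334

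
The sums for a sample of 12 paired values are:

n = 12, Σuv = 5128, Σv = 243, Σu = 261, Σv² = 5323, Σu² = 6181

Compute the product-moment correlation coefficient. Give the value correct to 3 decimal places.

-0.349

r = (nΣuv − ΣuΣv) / √[(nΣu² − (Σu)²)(nΣv² − (Σv)²)]
Numerator: 12×5128 − 261×243 = -1887
Denominator: √[(74172 − 68121)(63876 − 59049)] = √[6051 × 4827] = 5404.4590
r = -1887 / 5404.4590 ≈ -0.349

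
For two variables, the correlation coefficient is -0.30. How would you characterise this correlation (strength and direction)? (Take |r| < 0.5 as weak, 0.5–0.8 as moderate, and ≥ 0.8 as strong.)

r = -0.30 < 0 so the relationship is negative.
|r| = 0.30, which falls in the weak range.

weak negative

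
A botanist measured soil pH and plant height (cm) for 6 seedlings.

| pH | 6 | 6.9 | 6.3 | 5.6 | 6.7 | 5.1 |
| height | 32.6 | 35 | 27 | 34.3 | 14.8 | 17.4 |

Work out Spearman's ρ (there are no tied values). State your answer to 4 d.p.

Rank pH: 3, 6, 4, 2, 5, 1
Rank height: 4, 6, 3, 5, 1, 2
d = rank(pH) − rank(height): -1, 0, 1, -3, 4, -1; Σd² = 28
ρ = 1 − 6Σd² / [n(n²−1)] = 1 − 6×28 / (6×35) = 1 − 168/210 ≈ 0.2000

0.2000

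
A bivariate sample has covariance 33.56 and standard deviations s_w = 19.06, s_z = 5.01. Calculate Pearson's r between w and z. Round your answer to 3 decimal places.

r = Cov(w,z) / (s_w · s_z) = 33.56 / (19.06 × 5.01)
  = 33.56 / 95.4906 ≈ 0.351

0.351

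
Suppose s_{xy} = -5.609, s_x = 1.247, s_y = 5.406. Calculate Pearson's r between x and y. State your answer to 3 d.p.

-0.832

r = Cov(x,y) / (s_x · s_y) = -5.609 / (1.247 × 5.406)
  = -5.609 / 6.7413 ≈ -0.832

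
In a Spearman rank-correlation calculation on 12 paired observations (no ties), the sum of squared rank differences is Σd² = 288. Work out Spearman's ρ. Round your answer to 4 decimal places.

ρ = 1 − 6Σd² / [n(n²−1)] = 1 − 6×288 / (12×143)
  = 1 − 1728/1716 = 1 − 1.00699 ≈ -0.0070

-0.0070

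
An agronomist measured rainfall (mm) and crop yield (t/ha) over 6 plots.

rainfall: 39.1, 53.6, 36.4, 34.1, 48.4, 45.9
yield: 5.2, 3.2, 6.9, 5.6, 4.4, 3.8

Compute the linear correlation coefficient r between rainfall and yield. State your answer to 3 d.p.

-0.879

n = 6, Σx = 257.5, Σy = 29.1, Σx² = 11338.91, Σy² = 150.05, Σxy = 1204.34
nΣxy − ΣxΣy = 7226.04 − 7493.25 = -267.21
nΣx² − (Σx)² = 68033.46 − 66306.25 = 1727.21; nΣy² − (Σy)² = 900.3 − 846.81 = 53.49
r = -267.21 / √(1727.21 × 53.49) = -267.21 / 303.9547 ≈ -0.879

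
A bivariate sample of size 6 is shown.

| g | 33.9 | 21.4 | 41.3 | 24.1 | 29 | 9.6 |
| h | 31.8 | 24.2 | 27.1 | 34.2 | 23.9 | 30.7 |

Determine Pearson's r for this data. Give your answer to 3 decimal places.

-0.159

n = 6, Σg = 159.3, Σh = 171.9, Σg² = 4826.83, Σh² = 5014.63, Σgh = 4527.17
nΣgh − ΣgΣh = 27163.02 − 27383.67 = -220.65
nΣg² − (Σg)² = 28960.98 − 25376.49 = 3584.49; nΣh² − (Σh)² = 30087.78 − 29549.61 = 538.17
r = -220.65 / √(3584.49 × 538.17) = -220.65 / 1388.9078 ≈ -0.159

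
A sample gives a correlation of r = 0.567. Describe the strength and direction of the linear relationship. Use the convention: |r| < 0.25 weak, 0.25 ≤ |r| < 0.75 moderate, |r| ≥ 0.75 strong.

r = 0.567 > 0 so the relationship is positive.
|r| = 0.567, which falls in the moderate range.

moderate positive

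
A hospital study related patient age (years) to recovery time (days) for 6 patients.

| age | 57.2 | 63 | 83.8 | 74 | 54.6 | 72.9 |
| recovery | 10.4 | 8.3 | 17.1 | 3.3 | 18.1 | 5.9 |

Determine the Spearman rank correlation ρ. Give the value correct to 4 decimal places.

Rank age: 2, 3, 6, 5, 1, 4
Rank recovery: 4, 3, 5, 1, 6, 2
d = rank(age) − rank(recovery): -2, 0, 1, 4, -5, 2; Σd² = 50
ρ = 1 − 6Σd² / [n(n²−1)] = 1 − 6×50 / (6×35) = 1 − 300/210 ≈ -0.4286

-0.4286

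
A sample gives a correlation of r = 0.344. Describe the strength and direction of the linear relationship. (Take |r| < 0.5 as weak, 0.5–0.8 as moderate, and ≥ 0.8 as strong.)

r = 0.344 > 0 so the relationship is positive.
|r| = 0.344, which falls in the weak range.

weak positive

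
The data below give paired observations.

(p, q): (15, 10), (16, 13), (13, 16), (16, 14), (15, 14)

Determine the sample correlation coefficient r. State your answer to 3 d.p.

n = 5, Σp = 75, Σq = 67, Σp² = 1131, Σq² = 917, Σpq = 1000
nΣpq − ΣpΣq = 5000 − 5025 = -25
nΣp² − (Σp)² = 5655 − 5625 = 30; nΣq² − (Σq)² = 4585 − 4489 = 96
r = -25 / √(30 × 96) = -25 / 53.6656 ≈ -0.466

-0.466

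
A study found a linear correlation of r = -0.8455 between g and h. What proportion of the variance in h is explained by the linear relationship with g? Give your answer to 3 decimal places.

0.715

r² = (-0.8455)² = 0.715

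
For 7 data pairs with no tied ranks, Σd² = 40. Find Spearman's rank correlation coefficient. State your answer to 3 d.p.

0.286

ρ = 1 − 6Σd² / [n(n²−1)] = 1 − 6×40 / (7×48)
  = 1 − 240/336 = 1 − 0.7143 ≈ 0.286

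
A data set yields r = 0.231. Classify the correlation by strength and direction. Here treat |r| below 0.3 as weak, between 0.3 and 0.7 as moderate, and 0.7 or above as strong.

weak positive

r = 0.231 > 0 so the relationship is positive.
|r| = 0.231, which falls in the weak range.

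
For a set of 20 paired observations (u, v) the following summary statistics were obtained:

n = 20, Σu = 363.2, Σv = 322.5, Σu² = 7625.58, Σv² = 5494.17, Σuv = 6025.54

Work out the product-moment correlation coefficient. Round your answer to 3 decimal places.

0.307

r = (nΣuv − ΣuΣv) / √[(nΣu² − (Σu)²)(nΣv² − (Σv)²)]
Numerator: 20×6025.54 − 363.2×322.5 = 3378.8
Denominator: √[(152511.6 − 131914.24)(109883.4 − 104006.25)] = √[20597.36 × 5877.15] = 11002.4440
r = 3378.8 / 11002.4440 ≈ 0.307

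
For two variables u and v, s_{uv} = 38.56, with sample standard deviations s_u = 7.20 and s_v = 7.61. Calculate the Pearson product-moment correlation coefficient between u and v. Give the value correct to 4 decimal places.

r = Cov(u,v) / (s_u · s_v) = 38.56 / (7.20 × 7.61)
  = 38.56 / 54.7920 ≈ 0.7038

0.7038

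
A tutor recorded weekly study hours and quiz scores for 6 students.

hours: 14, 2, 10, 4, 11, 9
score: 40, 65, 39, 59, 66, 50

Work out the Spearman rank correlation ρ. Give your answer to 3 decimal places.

-0.314

Rank hours: 6, 1, 4, 2, 5, 3
Rank score: 2, 5, 1, 4, 6, 3
d = rank(hours) − rank(score): 4, -4, 3, -2, -1, 0; Σd² = 46
ρ = 1 − 6Σd² / [n(n²−1)] = 1 − 6×46 / (6×35) = 1 − 276/210 ≈ -0.314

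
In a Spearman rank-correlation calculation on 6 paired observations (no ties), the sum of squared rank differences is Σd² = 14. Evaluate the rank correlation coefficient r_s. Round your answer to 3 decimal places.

ρ = 1 − 6Σd² / [n(n²−1)] = 1 − 6×14 / (6×35)
  = 1 − 84/210 = 1 − 0.4000 ≈ 0.600

0.600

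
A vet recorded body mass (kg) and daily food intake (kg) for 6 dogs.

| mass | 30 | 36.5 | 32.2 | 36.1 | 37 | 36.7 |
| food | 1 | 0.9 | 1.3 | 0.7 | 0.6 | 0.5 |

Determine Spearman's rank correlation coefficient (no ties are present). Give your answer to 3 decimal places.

-0.829

Rank mass: 1, 4, 2, 3, 6, 5
Rank food: 5, 4, 6, 3, 2, 1
d = rank(mass) − rank(food): -4, 0, -4, 0, 4, 4; Σd² = 64
ρ = 1 − 6Σd² / [n(n²−1)] = 1 − 6×64 / (6×35) = 1 − 384/210 ≈ -0.829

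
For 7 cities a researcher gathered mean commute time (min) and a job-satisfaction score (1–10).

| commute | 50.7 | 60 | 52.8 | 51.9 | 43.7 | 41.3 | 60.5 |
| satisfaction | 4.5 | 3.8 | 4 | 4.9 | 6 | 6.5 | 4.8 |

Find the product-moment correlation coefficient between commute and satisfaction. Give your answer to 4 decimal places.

n = 7, Σx = 360.9, Σy = 34.5, Σx² = 18927.57, Σy² = 175.99, Σxy = 1742.71
nΣxy − ΣxΣy = 12198.97 − 12451.05 = -252.08
nΣx² − (Σx)² = 132492.99 − 130248.81 = 2244.18; nΣy² − (Σy)² = 1231.93 − 1190.25 = 41.68
r = -252.08 / √(2244.18 × 41.68) = -252.08 / 305.8389 ≈ -0.8242

-0.8242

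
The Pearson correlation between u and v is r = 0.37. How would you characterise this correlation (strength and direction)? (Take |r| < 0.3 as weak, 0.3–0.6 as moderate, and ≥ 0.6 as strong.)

r = 0.37 > 0 so the relationship is positive.
|r| = 0.37, which falls in the moderate range.

moderate positive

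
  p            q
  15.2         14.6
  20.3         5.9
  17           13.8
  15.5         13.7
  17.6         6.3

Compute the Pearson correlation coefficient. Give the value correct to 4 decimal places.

-0.8451

n = 5, Σp = 85.6, Σq = 54.3, Σp² = 1482.14, Σq² = 665.79, Σpq = 899.52
nΣpq − ΣpΣq = 4497.6 − 4648.08 = -150.48
nΣp² − (Σp)² = 7410.7 − 7327.36 = 83.34; nΣq² − (Σq)² = 3328.95 − 2948.49 = 380.46
r = -150.48 / √(83.34 × 380.46) = -150.48 / 178.0661 ≈ -0.8451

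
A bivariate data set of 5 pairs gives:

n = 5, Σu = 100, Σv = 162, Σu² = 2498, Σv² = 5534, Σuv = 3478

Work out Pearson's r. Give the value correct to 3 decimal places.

0.632

r = (nΣuv − ΣuΣv) / √[(nΣu² − (Σu)²)(nΣv² − (Σv)²)]
Numerator: 5×3478 − 100×162 = 1190
Denominator: √[(12490 − 10000)(27670 − 26244)] = √[2490 × 1426] = 1884.3407
r = 1190 / 1884.3407 ≈ 0.632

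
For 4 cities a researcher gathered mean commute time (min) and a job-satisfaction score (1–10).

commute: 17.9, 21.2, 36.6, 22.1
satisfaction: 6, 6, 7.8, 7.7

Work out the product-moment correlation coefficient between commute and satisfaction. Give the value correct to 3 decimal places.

n = 4, Σx = 97.8, Σy = 27.5, Σx² = 2597.82, Σy² = 192.13, Σxy = 690.25
nΣxy − ΣxΣy = 2761 − 2689.5 = 71.5
nΣx² − (Σx)² = 10391.28 − 9564.84 = 826.44; nΣy² − (Σy)² = 768.52 − 756.25 = 12.27
r = 71.5 / √(826.44 × 12.27) = 71.5 / 100.6996 ≈ 0.710

0.710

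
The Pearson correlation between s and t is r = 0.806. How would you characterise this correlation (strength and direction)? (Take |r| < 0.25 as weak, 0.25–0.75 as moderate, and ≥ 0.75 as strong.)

strong positive

r = 0.806 > 0 so the relationship is positive.
|r| = 0.806, which falls in the strong range.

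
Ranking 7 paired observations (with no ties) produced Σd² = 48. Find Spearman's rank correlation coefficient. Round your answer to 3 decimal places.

ρ = 1 − 6Σd² / [n(n²−1)] = 1 − 6×48 / (7×48)
  = 1 − 288/336 = 1 − 0.8571 ≈ 0.143

0.143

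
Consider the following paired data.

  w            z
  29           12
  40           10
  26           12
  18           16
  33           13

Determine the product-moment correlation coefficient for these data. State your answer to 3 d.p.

-0.875

n = 5, Σw = 146, Σz = 63, Σw² = 4530, Σz² = 813, Σwz = 1777
nΣwz − ΣwΣz = 8885 − 9198 = -313
nΣw² − (Σw)² = 22650 − 21316 = 1334; nΣz² − (Σz)² = 4065 − 3969 = 96
r = -313 / √(1334 × 96) = -313 / 357.8603 ≈ -0.875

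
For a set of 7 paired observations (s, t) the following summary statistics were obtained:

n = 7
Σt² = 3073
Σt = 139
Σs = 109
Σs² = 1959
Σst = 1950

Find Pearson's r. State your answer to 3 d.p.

r = (nΣst − ΣsΣt) / √[(nΣs² − (Σs)²)(nΣt² − (Σt)²)]
Numerator: 7×1950 − 109×139 = -1501
Denominator: √[(13713 − 11881)(21511 − 19321)] = √[1832 × 2190] = 2003.0177
r = -1501 / 2003.0177 ≈ -0.749

-0.749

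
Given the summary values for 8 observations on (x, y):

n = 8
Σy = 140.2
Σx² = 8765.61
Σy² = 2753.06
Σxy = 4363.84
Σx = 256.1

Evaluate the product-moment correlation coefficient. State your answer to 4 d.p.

r = (nΣxy − ΣxΣy) / √[(nΣx² − (Σx)²)(nΣy² − (Σy)²)]
Numerator: 8×4363.84 − 256.1×140.2 = -994.5
Denominator: √[(70124.88 − 65587.21)(22024.48 − 19656.04)] = √[4537.67 × 2368.44] = 3278.2921
r = -994.5 / 3278.2921 ≈ -0.3034

-0.3034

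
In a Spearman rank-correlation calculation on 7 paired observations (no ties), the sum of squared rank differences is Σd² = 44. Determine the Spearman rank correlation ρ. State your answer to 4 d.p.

0.2143

ρ = 1 − 6Σd² / [n(n²−1)] = 1 − 6×44 / (7×48)
  = 1 − 264/336 = 1 − 0.78571 ≈ 0.2143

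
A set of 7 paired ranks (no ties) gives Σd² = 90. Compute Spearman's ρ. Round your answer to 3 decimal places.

-0.607

ρ = 1 − 6Σd² / [n(n²−1)] = 1 − 6×90 / (7×48)
  = 1 − 540/336 = 1 − 1.6071 ≈ -0.607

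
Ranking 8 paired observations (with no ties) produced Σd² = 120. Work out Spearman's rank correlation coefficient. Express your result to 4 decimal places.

ρ = 1 − 6Σd² / [n(n²−1)] = 1 − 6×120 / (8×63)
  = 1 − 720/504 = 1 − 1.42857 ≈ -0.4286

-0.4286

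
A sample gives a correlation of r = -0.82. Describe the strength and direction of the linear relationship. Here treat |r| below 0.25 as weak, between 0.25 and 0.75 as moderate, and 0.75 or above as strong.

strong negative

r = -0.82 < 0 so the relationship is negative.
|r| = 0.82, which falls in the strong range.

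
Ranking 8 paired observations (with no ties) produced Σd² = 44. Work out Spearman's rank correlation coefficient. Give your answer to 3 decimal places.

ρ = 1 − 6Σd² / [n(n²−1)] = 1 − 6×44 / (8×63)
  = 1 − 264/504 = 1 − 0.5238 ≈ 0.476

0.476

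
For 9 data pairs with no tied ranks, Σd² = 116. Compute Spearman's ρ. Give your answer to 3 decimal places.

0.033

ρ = 1 − 6Σd² / [n(n²−1)] = 1 − 6×116 / (9×80)
  = 1 − 696/720 = 1 − 0.9667 ≈ 0.033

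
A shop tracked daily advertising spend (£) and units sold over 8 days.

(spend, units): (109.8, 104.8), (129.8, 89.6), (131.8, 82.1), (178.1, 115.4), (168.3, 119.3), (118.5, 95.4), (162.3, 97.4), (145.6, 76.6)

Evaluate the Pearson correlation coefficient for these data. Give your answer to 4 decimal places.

0.4651

n = 8, Σx = 1144.2, Σy = 780.6, Σx² = 167902.72, Σy² = 77756.74, Σxy = 112854.71
nΣxy − ΣxΣy = 902837.68 − 893162.52 = 9675.16
nΣx² − (Σx)² = 1343221.76 − 1309193.64 = 34028.12; nΣy² − (Σy)² = 622053.92 − 609336.36 = 12717.56
r = 9675.16 / √(34028.12 × 12717.56) = 9675.16 / 20802.7560 ≈ 0.4651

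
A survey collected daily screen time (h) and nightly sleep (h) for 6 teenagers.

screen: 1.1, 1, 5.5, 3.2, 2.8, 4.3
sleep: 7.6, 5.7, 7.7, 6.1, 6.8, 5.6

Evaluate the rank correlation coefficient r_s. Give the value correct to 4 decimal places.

0.2000

Rank screen: 2, 1, 6, 4, 3, 5
Rank sleep: 5, 2, 6, 3, 4, 1
d = rank(screen) − rank(sleep): -3, -1, 0, 1, -1, 4; Σd² = 28
ρ = 1 − 6Σd² / [n(n²−1)] = 1 − 6×28 / (6×35) = 1 − 168/210 ≈ 0.2000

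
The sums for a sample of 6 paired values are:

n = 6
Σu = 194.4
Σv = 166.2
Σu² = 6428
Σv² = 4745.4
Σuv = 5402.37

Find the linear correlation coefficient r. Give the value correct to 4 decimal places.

0.1292

r = (nΣuv − ΣuΣv) / √[(nΣu² − (Σu)²)(nΣv² − (Σv)²)]
Numerator: 6×5402.37 − 194.4×166.2 = 104.94
Denominator: √[(38568 − 37791.36)(28472.4 − 27622.44)] = √[776.64 × 849.96] = 812.4733
r = 104.94 / 812.4733 ≈ 0.1292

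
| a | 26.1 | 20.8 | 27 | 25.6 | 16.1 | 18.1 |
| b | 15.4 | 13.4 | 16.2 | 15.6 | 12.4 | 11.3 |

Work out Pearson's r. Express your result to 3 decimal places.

0.948

n = 6, Σa = 133.7, Σb = 84.3, Σa² = 3085.03, Σb² = 1203.97, Σab = 1921.59
nΣab − ΣaΣb = 11529.54 − 11270.91 = 258.63
nΣa² − (Σa)² = 18510.18 − 17875.69 = 634.49; nΣb² − (Σb)² = 7223.82 − 7106.49 = 117.33
r = 258.63 / √(634.49 × 117.33) = 258.63 / 272.8456 ≈ 0.948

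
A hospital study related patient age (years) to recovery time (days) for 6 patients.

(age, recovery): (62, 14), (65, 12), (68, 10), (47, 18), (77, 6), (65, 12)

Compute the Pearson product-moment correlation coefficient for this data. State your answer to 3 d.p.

n = 6, Σx = 384, Σy = 72, Σx² = 25056, Σy² = 944, Σxy = 4416
nΣxy − ΣxΣy = 26496 − 27648 = -1152
nΣx² − (Σx)² = 150336 − 147456 = 2880; nΣy² − (Σy)² = 5664 − 5184 = 480
r = -1152 / √(2880 × 480) = -1152 / 1175.7551 ≈ -0.980

-0.980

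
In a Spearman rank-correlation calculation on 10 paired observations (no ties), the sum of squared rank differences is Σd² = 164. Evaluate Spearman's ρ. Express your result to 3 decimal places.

ρ = 1 − 6Σd² / [n(n²−1)] = 1 − 6×164 / (10×99)
  = 1 − 984/990 = 1 − 0.9939 ≈ 0.006

0.006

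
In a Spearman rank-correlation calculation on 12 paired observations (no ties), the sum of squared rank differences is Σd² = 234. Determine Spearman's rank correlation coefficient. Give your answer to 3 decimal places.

ρ = 1 − 6Σd² / [n(n²−1)] = 1 − 6×234 / (12×143)
  = 1 − 1404/1716 = 1 − 0.8182 ≈ 0.182

0.182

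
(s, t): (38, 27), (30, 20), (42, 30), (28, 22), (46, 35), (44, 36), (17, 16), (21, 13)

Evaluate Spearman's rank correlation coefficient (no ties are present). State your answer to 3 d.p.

0.929

Rank s: 5, 4, 6, 3, 8, 7, 1, 2
Rank t: 5, 3, 6, 4, 7, 8, 2, 1
d = rank(s) − rank(t): 0, 1, 0, -1, 1, -1, -1, 1; Σd² = 6
ρ = 1 − 6Σd² / [n(n²−1)] = 1 − 6×6 / (8×63) = 1 − 36/504 ≈ 0.929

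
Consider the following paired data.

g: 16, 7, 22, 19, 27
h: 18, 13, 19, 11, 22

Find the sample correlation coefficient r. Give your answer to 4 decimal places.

0.6647

n = 5, Σg = 91, Σh = 83, Σg² = 1879, Σh² = 1459, Σgh = 1600
nΣgh − ΣgΣh = 8000 − 7553 = 447
nΣg² − (Σg)² = 9395 − 8281 = 1114; nΣh² − (Σh)² = 7295 − 6889 = 406
r = 447 / √(1114 × 406) = 447 / 672.5206 ≈ 0.6647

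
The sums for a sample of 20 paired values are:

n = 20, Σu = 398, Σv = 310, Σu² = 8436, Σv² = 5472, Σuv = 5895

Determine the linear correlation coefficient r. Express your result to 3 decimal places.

r = (nΣuv − ΣuΣv) / √[(nΣu² − (Σu)²)(nΣv² − (Σv)²)]
Numerator: 20×5895 − 398×310 = -5480
Denominator: √[(168720 − 158404)(109440 − 96100)] = √[10316 × 13340] = 11730.9607
r = -5480 / 11730.9607 ≈ -0.467

-0.467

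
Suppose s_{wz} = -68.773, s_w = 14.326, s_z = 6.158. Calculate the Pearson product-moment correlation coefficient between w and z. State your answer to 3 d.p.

r = Cov(w,z) / (s_w · s_z) = -68.773 / (14.326 × 6.158)
  = -68.773 / 88.2195 ≈ -0.780

-0.780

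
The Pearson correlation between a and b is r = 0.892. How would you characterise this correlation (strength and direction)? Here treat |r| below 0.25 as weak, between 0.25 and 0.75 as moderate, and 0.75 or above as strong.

r = 0.892 > 0 so the relationship is positive.
|r| = 0.892, which falls in the strong range.

strong positive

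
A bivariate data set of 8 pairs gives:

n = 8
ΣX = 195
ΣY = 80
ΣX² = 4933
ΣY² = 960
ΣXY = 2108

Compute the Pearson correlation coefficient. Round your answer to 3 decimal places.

r = (nΣXY − ΣXΣY) / √[(nΣX² − (ΣX)²)(nΣY² − (ΣY)²)]
Numerator: 8×2108 − 195×80 = 1264
Denominator: √[(39464 − 38025)(7680 − 6400)] = √[1439 × 1280] = 1357.1735
r = 1264 / 1357.1735 ≈ 0.931

0.931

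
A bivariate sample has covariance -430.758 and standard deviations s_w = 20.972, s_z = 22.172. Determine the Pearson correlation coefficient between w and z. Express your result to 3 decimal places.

-0.926

r = Cov(w,z) / (s_w · s_z) = -430.758 / (20.972 × 22.172)
  = -430.758 / 464.9912 ≈ -0.926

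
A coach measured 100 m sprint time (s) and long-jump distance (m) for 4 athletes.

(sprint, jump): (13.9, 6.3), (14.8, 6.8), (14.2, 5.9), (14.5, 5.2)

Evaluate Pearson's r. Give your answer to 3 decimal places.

0.153

n = 4, Σx = 57.4, Σy = 24.2, Σx² = 824.14, Σy² = 147.78, Σxy = 347.39
nΣxy − ΣxΣy = 1389.56 − 1389.08 = 0.48
nΣx² − (Σx)² = 3296.56 − 3294.76 = 1.8; nΣy² − (Σy)² = 591.12 − 585.64 = 5.48
r = 0.48 / √(1.8 × 5.48) = 0.48 / 3.1407 ≈ 0.153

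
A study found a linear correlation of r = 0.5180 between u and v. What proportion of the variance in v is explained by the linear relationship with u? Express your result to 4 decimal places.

0.2683

r² = (0.5180)² = 0.2683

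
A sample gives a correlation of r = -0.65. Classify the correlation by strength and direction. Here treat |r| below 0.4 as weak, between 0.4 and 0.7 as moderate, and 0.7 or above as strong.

r = -0.65 < 0 so the relationship is negative.
|r| = 0.65, which falls in the moderate range.

moderate negative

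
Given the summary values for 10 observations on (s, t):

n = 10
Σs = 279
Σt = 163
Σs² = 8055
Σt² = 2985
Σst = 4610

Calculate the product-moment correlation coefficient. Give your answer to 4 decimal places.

r = (nΣst − ΣsΣt) / √[(nΣs² − (Σs)²)(nΣt² − (Σt)²)]
Numerator: 10×4610 − 279×163 = 623
Denominator: √[(80550 − 77841)(29850 − 26569)] = √[2709 × 3281] = 2981.3133
r = 623 / 2981.3133 ≈ 0.2090

0.2090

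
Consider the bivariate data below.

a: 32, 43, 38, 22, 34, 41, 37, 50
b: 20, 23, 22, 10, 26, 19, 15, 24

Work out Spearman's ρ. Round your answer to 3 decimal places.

0.476

Rank a: 2, 7, 5, 1, 3, 6, 4, 8
Rank b: 4, 6, 5, 1, 8, 3, 2, 7
d = rank(a) − rank(b): -2, 1, 0, 0, -5, 3, 2, 1; Σd² = 44
ρ = 1 − 6Σd² / [n(n²−1)] = 1 − 6×44 / (8×63) = 1 − 264/504 ≈ 0.476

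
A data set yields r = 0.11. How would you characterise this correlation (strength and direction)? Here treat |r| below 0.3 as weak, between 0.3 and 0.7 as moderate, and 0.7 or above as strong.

weak positive

r = 0.11 > 0 so the relationship is positive.
|r| = 0.11, which falls in the weak range.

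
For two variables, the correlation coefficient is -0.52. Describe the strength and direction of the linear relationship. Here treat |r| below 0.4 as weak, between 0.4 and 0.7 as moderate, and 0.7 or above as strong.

moderate negative

r = -0.52 < 0 so the relationship is negative.
|r| = 0.52, which falls in the moderate range.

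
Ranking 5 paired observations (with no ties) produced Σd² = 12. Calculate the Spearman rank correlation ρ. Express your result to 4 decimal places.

ρ = 1 − 6Σd² / [n(n²−1)] = 1 − 6×12 / (5×24)
  = 1 − 72/120 = 1 − 0.60000 ≈ 0.4000

0.4000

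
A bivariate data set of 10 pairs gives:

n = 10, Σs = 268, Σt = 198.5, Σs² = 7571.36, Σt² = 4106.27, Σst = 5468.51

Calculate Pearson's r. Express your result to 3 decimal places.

r = (nΣst − ΣsΣt) / √[(nΣs² − (Σs)²)(nΣt² − (Σt)²)]
Numerator: 10×5468.51 − 268×198.5 = 1487.1
Denominator: √[(75713.6 − 71824)(41062.7 − 39402.25)] = √[3889.6 × 1660.45] = 2541.3552
r = 1487.1 / 2541.3552 ≈ 0.585

0.585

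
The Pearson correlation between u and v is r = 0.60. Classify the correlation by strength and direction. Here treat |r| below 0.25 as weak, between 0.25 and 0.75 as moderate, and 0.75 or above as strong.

moderate positive

r = 0.60 > 0 so the relationship is positive.
|r| = 0.60, which falls in the moderate range.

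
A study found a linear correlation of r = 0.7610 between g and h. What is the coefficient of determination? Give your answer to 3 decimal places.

0.579

r² = (0.7610)² = 0.579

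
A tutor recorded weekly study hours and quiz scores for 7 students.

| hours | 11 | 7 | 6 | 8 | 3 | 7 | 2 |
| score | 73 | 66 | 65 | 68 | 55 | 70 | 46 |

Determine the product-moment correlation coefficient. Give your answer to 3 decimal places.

0.934

n = 7, Σx = 44, Σy = 443, Σx² = 332, Σy² = 28575, Σxy = 2946
nΣxy − ΣxΣy = 20622 − 19492 = 1130
nΣx² − (Σx)² = 2324 − 1936 = 388; nΣy² − (Σy)² = 200025 − 196249 = 3776
r = 1130 / √(388 × 3776) = 1130 / 1210.4082 ≈ 0.934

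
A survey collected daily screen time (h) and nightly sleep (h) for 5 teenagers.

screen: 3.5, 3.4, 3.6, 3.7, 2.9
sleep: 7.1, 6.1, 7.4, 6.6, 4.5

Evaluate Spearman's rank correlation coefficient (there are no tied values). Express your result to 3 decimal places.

Rank screen: 3, 2, 4, 5, 1
Rank sleep: 4, 2, 5, 3, 1
d = rank(screen) − rank(sleep): -1, 0, -1, 2, 0; Σd² = 6
ρ = 1 − 6Σd² / [n(n²−1)] = 1 − 6×6 / (5×24) = 1 − 36/120 ≈ 0.700

0.700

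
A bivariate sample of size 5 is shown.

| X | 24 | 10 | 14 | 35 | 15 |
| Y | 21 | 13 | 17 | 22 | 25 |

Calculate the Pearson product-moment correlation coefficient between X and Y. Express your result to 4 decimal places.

0.5143

n = 5, ΣX = 98, ΣY = 98, ΣX² = 2322, ΣY² = 2008, ΣXY = 2017
nΣXY − ΣXΣY = 10085 − 9604 = 481
nΣX² − (ΣX)² = 11610 − 9604 = 2006; nΣY² − (ΣY)² = 10040 − 9604 = 436
r = 481 / √(2006 × 436) = 481 / 935.2091 ≈ 0.5143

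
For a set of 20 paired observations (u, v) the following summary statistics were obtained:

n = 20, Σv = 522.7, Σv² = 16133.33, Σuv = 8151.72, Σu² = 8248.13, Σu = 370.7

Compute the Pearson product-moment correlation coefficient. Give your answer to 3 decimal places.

-0.833

r = (nΣuv − ΣuΣv) / √[(nΣu² − (Σu)²)(nΣv² − (Σv)²)]
Numerator: 20×8151.72 − 370.7×522.7 = -30730.49
Denominator: √[(164962.6 − 137418.49)(322666.6 − 273215.29)] = √[27544.11 × 49451.31] = 36906.5350
r = -30730.49 / 36906.5350 ≈ -0.833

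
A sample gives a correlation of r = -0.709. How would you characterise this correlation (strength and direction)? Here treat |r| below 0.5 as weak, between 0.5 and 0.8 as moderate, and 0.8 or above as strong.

r = -0.709 < 0 so the relationship is negative.
|r| = 0.709, which falls in the moderate range.

moderate negative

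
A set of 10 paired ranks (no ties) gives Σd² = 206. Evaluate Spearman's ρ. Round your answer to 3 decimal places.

ρ = 1 − 6Σd² / [n(n²−1)] = 1 − 6×206 / (10×99)
  = 1 − 1236/990 = 1 − 1.2485 ≈ -0.248

-0.248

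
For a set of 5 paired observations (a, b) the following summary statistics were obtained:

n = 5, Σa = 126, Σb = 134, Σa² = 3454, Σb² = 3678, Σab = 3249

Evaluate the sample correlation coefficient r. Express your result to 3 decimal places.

-0.822

r = (nΣab − ΣaΣb) / √[(nΣa² − (Σa)²)(nΣb² − (Σb)²)]
Numerator: 5×3249 − 126×134 = -639
Denominator: √[(17270 − 15876)(18390 − 17956)] = √[1394 × 434] = 777.8149
r = -639 / 777.8149 ≈ -0.822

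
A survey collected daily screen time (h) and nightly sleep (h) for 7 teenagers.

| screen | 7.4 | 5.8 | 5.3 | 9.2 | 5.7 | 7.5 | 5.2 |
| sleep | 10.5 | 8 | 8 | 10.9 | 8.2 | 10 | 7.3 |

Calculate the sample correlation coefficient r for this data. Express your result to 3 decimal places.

0.953

n = 7, Σx = 46.1, Σy = 62.9, Σx² = 316.91, Σy² = 577.59, Σxy = 426.48
nΣxy − ΣxΣy = 2985.36 − 2899.69 = 85.67
nΣx² − (Σx)² = 2218.37 − 2125.21 = 93.16; nΣy² − (Σy)² = 4043.13 − 3956.41 = 86.72
r = 85.67 / √(93.16 × 86.72) = 85.67 / 89.8823 ≈ 0.953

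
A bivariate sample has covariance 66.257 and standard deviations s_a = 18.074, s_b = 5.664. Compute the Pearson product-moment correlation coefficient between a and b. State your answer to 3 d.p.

0.647

r = Cov(a,b) / (s_a · s_b) = 66.257 / (18.074 × 5.664)
  = 66.257 / 102.3711 ≈ 0.647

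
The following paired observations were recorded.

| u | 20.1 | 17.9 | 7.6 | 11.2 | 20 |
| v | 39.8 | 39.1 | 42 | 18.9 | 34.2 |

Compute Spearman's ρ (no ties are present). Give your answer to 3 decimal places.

Rank u: 5, 3, 1, 2, 4
Rank v: 4, 3, 5, 1, 2
d = rank(u) − rank(v): 1, 0, -4, 1, 2; Σd² = 22
ρ = 1 − 6Σd² / [n(n²−1)] = 1 − 6×22 / (5×24) = 1 − 132/120 ≈ -0.100

-0.100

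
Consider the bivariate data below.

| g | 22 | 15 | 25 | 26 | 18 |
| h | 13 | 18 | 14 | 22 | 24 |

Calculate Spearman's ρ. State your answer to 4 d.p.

-0.1000

Rank g: 3, 1, 4, 5, 2
Rank h: 1, 3, 2, 4, 5
d = rank(g) − rank(h): 2, -2, 2, 1, -3; Σd² = 22
ρ = 1 − 6Σd² / [n(n²−1)] = 1 − 6×22 / (5×24) = 1 − 132/120 ≈ -0.1000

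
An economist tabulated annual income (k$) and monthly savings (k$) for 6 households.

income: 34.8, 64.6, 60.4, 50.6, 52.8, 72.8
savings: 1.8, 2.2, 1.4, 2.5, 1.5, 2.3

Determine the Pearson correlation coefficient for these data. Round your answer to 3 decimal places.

n = 6, Σx = 336, Σy = 11.7, Σx² = 19680.4, Σy² = 23.83, Σxy = 662.46
nΣxy − ΣxΣy = 3974.76 − 3931.2 = 43.56
nΣx² − (Σx)² = 118082.4 − 112896 = 5186.4; nΣy² − (Σy)² = 142.98 − 136.89 = 6.09
r = 43.56 / √(5186.4 × 6.09) = 43.56 / 177.7222 ≈ 0.245

0.245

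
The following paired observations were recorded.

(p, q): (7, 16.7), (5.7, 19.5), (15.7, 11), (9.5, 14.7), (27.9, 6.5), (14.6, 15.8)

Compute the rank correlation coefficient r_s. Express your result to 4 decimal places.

Rank p: 2, 1, 5, 3, 6, 4
Rank q: 5, 6, 2, 3, 1, 4
d = rank(p) − rank(q): -3, -5, 3, 0, 5, 0; Σd² = 68
ρ = 1 − 6Σd² / [n(n²−1)] = 1 − 6×68 / (6×35) = 1 − 408/210 ≈ -0.9429

-0.9429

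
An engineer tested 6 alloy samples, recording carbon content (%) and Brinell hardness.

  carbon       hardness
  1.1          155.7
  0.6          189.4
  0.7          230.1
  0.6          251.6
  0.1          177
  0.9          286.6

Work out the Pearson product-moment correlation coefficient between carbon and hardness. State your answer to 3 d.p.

0.147

n = 6, Σx = 4, Σy = 1290.4, Σx² = 3.24, Σy² = 289831.98, Σxy = 872.58
nΣxy − ΣxΣy = 5235.48 − 5161.6 = 73.88
nΣx² − (Σx)² = 19.44 − 16 = 3.44; nΣy² − (Σy)² = 1738991.88 − 1665132.16 = 73859.72
r = 73.88 / √(3.44 × 73859.72) = 73.88 / 504.0609 ≈ 0.147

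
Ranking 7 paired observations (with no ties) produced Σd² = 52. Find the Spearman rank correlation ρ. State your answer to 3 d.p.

ρ = 1 − 6Σd² / [n(n²−1)] = 1 − 6×52 / (7×48)
  = 1 − 312/336 = 1 − 0.9286 ≈ 0.071

0.071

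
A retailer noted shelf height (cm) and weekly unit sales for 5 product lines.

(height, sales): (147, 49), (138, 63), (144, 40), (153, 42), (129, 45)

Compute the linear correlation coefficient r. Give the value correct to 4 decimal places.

-0.2921

n = 5, Σx = 711, Σy = 239, Σx² = 101439, Σy² = 11759, Σxy = 33888
nΣxy − ΣxΣy = 169440 − 169929 = -489
nΣx² − (Σx)² = 507195 − 505521 = 1674; nΣy² − (Σy)² = 58795 − 57121 = 1674
r = -489 / √(1674 × 1674) = -489 / 1674.0000 ≈ -0.2921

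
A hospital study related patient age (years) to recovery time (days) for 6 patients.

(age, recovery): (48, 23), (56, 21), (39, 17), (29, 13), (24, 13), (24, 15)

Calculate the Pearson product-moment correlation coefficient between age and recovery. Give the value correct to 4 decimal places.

n = 6, Σx = 220, Σy = 102, Σx² = 8954, Σy² = 1822, Σxy = 3992
nΣxy − ΣxΣy = 23952 − 22440 = 1512
nΣx² − (Σx)² = 53724 − 48400 = 5324; nΣy² − (Σy)² = 10932 − 10404 = 528
r = 1512 / √(5324 × 528) = 1512 / 1676.6252 ≈ 0.9018

0.9018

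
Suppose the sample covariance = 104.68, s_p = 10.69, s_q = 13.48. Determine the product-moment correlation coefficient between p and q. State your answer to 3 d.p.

0.726

r = Cov(p,q) / (s_p · s_q) = 104.68 / (10.69 × 13.48)
  = 104.68 / 144.1012 ≈ 0.726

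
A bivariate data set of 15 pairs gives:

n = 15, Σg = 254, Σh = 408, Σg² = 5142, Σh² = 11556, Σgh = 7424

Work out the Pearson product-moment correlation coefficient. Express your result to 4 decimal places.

r = (nΣgh − ΣgΣh) / √[(nΣg² − (Σg)²)(nΣh² − (Σh)²)]
Numerator: 15×7424 − 254×408 = 7728
Denominator: √[(77130 − 64516)(173340 − 166464)] = √[12614 × 6876] = 9313.1017
r = 7728 / 9313.1017 ≈ 0.8298

0.8298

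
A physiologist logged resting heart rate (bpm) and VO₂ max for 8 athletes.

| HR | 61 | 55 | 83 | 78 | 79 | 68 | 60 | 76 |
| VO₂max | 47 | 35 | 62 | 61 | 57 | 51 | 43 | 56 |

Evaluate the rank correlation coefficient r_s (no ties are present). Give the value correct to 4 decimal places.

0.9762

Rank HR: 3, 1, 8, 6, 7, 4, 2, 5
Rank VO₂max: 3, 1, 8, 7, 6, 4, 2, 5
d = rank(HR) − rank(VO₂max): 0, 0, 0, -1, 1, 0, 0, 0; Σd² = 2
ρ = 1 − 6Σd² / [n(n²−1)] = 1 − 6×2 / (8×63) = 1 − 12/504 ≈ 0.9762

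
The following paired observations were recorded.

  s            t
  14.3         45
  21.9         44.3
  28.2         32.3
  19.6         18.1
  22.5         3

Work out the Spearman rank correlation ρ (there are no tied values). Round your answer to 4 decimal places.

Rank s: 1, 3, 5, 2, 4
Rank t: 5, 4, 3, 2, 1
d = rank(s) − rank(t): -4, -1, 2, 0, 3; Σd² = 30
ρ = 1 − 6Σd² / [n(n²−1)] = 1 − 6×30 / (5×24) = 1 − 180/120 ≈ -0.5000

-0.5000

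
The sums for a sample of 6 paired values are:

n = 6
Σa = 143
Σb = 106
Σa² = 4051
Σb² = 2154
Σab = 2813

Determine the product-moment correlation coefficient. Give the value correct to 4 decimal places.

0.6741

r = (nΣab − ΣaΣb) / √[(nΣa² − (Σa)²)(nΣb² − (Σb)²)]
Numerator: 6×2813 − 143×106 = 1720
Denominator: √[(24306 − 20449)(12924 − 11236)] = √[3857 × 1688] = 2551.5909
r = 1720 / 2551.5909 ≈ 0.6741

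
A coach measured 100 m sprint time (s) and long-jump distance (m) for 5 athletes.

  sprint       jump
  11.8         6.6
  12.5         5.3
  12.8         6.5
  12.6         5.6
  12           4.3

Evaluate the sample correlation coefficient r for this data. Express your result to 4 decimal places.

n = 5, Σx = 61.7, Σy = 28.3, Σx² = 762.09, Σy² = 163.75, Σxy = 349.49
nΣxy − ΣxΣy = 1747.45 − 1746.11 = 1.34
nΣx² − (Σx)² = 3810.45 − 3806.89 = 3.56; nΣy² − (Σy)² = 818.75 − 800.89 = 17.86
r = 1.34 / √(3.56 × 17.86) = 1.34 / 7.9738 ≈ 0.1681

0.1681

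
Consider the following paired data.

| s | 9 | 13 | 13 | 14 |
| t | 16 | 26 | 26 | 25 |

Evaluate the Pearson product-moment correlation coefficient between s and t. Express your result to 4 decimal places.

n = 4, Σs = 49, Σt = 93, Σs² = 615, Σt² = 2233, Σst = 1170
nΣst − ΣsΣt = 4680 − 4557 = 123
nΣs² − (Σs)² = 2460 − 2401 = 59; nΣt² − (Σt)² = 8932 − 8649 = 283
r = 123 / √(59 × 283) = 123 / 129.2169 ≈ 0.9519

0.9519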